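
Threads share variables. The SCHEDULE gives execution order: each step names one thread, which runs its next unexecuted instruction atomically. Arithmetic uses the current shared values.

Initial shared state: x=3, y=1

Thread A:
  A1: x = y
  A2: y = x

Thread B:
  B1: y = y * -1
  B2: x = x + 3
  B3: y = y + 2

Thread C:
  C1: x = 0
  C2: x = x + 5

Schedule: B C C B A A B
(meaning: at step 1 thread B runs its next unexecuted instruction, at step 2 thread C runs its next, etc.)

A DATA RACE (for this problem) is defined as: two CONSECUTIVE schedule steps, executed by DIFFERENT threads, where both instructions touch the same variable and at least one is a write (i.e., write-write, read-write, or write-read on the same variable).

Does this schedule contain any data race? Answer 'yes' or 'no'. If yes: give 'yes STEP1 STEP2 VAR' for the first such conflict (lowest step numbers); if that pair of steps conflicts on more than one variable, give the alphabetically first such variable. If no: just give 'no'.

Answer: yes 3 4 x

Derivation:
Steps 1,2: B(r=y,w=y) vs C(r=-,w=x). No conflict.
Steps 2,3: same thread (C). No race.
Steps 3,4: C(x = x + 5) vs B(x = x + 3). RACE on x (W-W).
Steps 4,5: B(x = x + 3) vs A(x = y). RACE on x (W-W).
Steps 5,6: same thread (A). No race.
Steps 6,7: A(y = x) vs B(y = y + 2). RACE on y (W-W).
First conflict at steps 3,4.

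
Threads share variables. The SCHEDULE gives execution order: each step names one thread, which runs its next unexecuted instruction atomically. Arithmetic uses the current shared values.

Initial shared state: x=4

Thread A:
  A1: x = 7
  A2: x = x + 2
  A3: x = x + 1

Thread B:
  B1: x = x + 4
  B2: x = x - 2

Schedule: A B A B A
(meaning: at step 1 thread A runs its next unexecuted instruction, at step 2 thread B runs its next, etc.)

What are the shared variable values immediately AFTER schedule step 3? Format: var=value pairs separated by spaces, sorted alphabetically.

Step 1: thread A executes A1 (x = 7). Shared: x=7. PCs: A@1 B@0
Step 2: thread B executes B1 (x = x + 4). Shared: x=11. PCs: A@1 B@1
Step 3: thread A executes A2 (x = x + 2). Shared: x=13. PCs: A@2 B@1

Answer: x=13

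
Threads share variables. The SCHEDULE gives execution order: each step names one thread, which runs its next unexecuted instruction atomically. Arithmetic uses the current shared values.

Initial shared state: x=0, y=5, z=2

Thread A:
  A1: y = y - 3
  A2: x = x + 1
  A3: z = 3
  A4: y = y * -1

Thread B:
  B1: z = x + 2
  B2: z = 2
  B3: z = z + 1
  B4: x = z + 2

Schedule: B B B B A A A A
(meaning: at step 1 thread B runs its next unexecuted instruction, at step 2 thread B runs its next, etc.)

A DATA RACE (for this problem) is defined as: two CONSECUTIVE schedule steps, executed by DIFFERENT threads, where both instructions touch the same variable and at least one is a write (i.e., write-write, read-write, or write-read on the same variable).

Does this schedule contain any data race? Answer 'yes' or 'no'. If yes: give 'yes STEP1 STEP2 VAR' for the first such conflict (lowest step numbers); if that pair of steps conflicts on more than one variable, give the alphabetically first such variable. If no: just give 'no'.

Steps 1,2: same thread (B). No race.
Steps 2,3: same thread (B). No race.
Steps 3,4: same thread (B). No race.
Steps 4,5: B(r=z,w=x) vs A(r=y,w=y). No conflict.
Steps 5,6: same thread (A). No race.
Steps 6,7: same thread (A). No race.
Steps 7,8: same thread (A). No race.

Answer: no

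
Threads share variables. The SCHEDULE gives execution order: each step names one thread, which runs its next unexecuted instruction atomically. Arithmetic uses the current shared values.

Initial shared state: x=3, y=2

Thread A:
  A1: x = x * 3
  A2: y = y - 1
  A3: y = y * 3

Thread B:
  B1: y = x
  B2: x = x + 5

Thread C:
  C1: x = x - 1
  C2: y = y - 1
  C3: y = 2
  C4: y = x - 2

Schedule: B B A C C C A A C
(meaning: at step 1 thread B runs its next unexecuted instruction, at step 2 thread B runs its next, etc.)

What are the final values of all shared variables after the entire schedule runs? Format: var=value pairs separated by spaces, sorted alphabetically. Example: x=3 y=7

Step 1: thread B executes B1 (y = x). Shared: x=3 y=3. PCs: A@0 B@1 C@0
Step 2: thread B executes B2 (x = x + 5). Shared: x=8 y=3. PCs: A@0 B@2 C@0
Step 3: thread A executes A1 (x = x * 3). Shared: x=24 y=3. PCs: A@1 B@2 C@0
Step 4: thread C executes C1 (x = x - 1). Shared: x=23 y=3. PCs: A@1 B@2 C@1
Step 5: thread C executes C2 (y = y - 1). Shared: x=23 y=2. PCs: A@1 B@2 C@2
Step 6: thread C executes C3 (y = 2). Shared: x=23 y=2. PCs: A@1 B@2 C@3
Step 7: thread A executes A2 (y = y - 1). Shared: x=23 y=1. PCs: A@2 B@2 C@3
Step 8: thread A executes A3 (y = y * 3). Shared: x=23 y=3. PCs: A@3 B@2 C@3
Step 9: thread C executes C4 (y = x - 2). Shared: x=23 y=21. PCs: A@3 B@2 C@4

Answer: x=23 y=21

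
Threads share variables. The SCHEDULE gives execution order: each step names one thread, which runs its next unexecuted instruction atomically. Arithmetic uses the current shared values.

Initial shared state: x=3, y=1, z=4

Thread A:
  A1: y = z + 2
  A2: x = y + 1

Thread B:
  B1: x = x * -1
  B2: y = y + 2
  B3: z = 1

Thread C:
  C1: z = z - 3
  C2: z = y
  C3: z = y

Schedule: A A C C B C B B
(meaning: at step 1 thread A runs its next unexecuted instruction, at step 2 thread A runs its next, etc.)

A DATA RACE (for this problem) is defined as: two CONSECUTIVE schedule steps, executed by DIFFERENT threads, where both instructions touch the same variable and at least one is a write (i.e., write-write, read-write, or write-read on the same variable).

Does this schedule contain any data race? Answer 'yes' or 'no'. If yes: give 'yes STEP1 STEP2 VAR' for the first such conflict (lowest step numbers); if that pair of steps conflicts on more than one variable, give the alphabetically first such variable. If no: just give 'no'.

Answer: yes 6 7 y

Derivation:
Steps 1,2: same thread (A). No race.
Steps 2,3: A(r=y,w=x) vs C(r=z,w=z). No conflict.
Steps 3,4: same thread (C). No race.
Steps 4,5: C(r=y,w=z) vs B(r=x,w=x). No conflict.
Steps 5,6: B(r=x,w=x) vs C(r=y,w=z). No conflict.
Steps 6,7: C(z = y) vs B(y = y + 2). RACE on y (R-W).
Steps 7,8: same thread (B). No race.
First conflict at steps 6,7.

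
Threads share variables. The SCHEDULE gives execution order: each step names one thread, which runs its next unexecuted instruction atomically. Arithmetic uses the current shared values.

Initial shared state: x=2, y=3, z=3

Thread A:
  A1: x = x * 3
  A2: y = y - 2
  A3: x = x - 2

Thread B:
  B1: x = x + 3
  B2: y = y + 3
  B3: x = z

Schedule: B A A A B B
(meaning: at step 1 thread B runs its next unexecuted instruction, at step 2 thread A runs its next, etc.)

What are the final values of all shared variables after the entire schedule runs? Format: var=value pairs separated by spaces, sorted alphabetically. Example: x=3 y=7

Answer: x=3 y=4 z=3

Derivation:
Step 1: thread B executes B1 (x = x + 3). Shared: x=5 y=3 z=3. PCs: A@0 B@1
Step 2: thread A executes A1 (x = x * 3). Shared: x=15 y=3 z=3. PCs: A@1 B@1
Step 3: thread A executes A2 (y = y - 2). Shared: x=15 y=1 z=3. PCs: A@2 B@1
Step 4: thread A executes A3 (x = x - 2). Shared: x=13 y=1 z=3. PCs: A@3 B@1
Step 5: thread B executes B2 (y = y + 3). Shared: x=13 y=4 z=3. PCs: A@3 B@2
Step 6: thread B executes B3 (x = z). Shared: x=3 y=4 z=3. PCs: A@3 B@3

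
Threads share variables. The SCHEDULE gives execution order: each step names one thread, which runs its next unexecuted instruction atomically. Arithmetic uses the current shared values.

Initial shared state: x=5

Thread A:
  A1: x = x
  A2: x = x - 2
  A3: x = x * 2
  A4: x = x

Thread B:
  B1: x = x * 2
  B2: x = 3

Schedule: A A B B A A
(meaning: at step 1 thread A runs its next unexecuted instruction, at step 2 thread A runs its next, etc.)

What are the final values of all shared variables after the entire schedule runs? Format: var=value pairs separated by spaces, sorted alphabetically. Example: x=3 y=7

Step 1: thread A executes A1 (x = x). Shared: x=5. PCs: A@1 B@0
Step 2: thread A executes A2 (x = x - 2). Shared: x=3. PCs: A@2 B@0
Step 3: thread B executes B1 (x = x * 2). Shared: x=6. PCs: A@2 B@1
Step 4: thread B executes B2 (x = 3). Shared: x=3. PCs: A@2 B@2
Step 5: thread A executes A3 (x = x * 2). Shared: x=6. PCs: A@3 B@2
Step 6: thread A executes A4 (x = x). Shared: x=6. PCs: A@4 B@2

Answer: x=6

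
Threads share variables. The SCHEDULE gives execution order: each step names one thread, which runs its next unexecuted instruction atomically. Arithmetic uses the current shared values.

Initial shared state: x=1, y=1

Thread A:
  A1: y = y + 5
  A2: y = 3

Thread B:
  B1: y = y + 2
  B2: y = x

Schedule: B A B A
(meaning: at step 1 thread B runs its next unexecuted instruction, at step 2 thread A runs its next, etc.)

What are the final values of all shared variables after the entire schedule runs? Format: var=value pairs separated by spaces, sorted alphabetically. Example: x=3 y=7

Step 1: thread B executes B1 (y = y + 2). Shared: x=1 y=3. PCs: A@0 B@1
Step 2: thread A executes A1 (y = y + 5). Shared: x=1 y=8. PCs: A@1 B@1
Step 3: thread B executes B2 (y = x). Shared: x=1 y=1. PCs: A@1 B@2
Step 4: thread A executes A2 (y = 3). Shared: x=1 y=3. PCs: A@2 B@2

Answer: x=1 y=3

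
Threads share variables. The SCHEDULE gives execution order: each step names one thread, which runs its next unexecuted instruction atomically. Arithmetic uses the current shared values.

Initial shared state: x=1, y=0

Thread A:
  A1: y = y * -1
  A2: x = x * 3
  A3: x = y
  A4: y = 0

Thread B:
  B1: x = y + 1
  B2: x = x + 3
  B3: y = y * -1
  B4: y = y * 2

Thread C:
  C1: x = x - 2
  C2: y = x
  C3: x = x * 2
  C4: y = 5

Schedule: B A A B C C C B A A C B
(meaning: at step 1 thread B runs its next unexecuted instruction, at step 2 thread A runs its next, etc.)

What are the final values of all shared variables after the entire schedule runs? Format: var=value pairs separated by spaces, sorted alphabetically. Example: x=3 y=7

Answer: x=-4 y=10

Derivation:
Step 1: thread B executes B1 (x = y + 1). Shared: x=1 y=0. PCs: A@0 B@1 C@0
Step 2: thread A executes A1 (y = y * -1). Shared: x=1 y=0. PCs: A@1 B@1 C@0
Step 3: thread A executes A2 (x = x * 3). Shared: x=3 y=0. PCs: A@2 B@1 C@0
Step 4: thread B executes B2 (x = x + 3). Shared: x=6 y=0. PCs: A@2 B@2 C@0
Step 5: thread C executes C1 (x = x - 2). Shared: x=4 y=0. PCs: A@2 B@2 C@1
Step 6: thread C executes C2 (y = x). Shared: x=4 y=4. PCs: A@2 B@2 C@2
Step 7: thread C executes C3 (x = x * 2). Shared: x=8 y=4. PCs: A@2 B@2 C@3
Step 8: thread B executes B3 (y = y * -1). Shared: x=8 y=-4. PCs: A@2 B@3 C@3
Step 9: thread A executes A3 (x = y). Shared: x=-4 y=-4. PCs: A@3 B@3 C@3
Step 10: thread A executes A4 (y = 0). Shared: x=-4 y=0. PCs: A@4 B@3 C@3
Step 11: thread C executes C4 (y = 5). Shared: x=-4 y=5. PCs: A@4 B@3 C@4
Step 12: thread B executes B4 (y = y * 2). Shared: x=-4 y=10. PCs: A@4 B@4 C@4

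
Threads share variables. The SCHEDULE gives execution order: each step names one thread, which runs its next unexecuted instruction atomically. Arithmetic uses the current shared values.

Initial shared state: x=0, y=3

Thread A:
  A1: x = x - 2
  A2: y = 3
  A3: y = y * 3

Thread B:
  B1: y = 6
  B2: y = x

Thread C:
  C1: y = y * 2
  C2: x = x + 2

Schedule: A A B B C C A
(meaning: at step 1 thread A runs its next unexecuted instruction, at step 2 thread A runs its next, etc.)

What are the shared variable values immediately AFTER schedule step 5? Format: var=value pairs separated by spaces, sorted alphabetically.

Answer: x=-2 y=-4

Derivation:
Step 1: thread A executes A1 (x = x - 2). Shared: x=-2 y=3. PCs: A@1 B@0 C@0
Step 2: thread A executes A2 (y = 3). Shared: x=-2 y=3. PCs: A@2 B@0 C@0
Step 3: thread B executes B1 (y = 6). Shared: x=-2 y=6. PCs: A@2 B@1 C@0
Step 4: thread B executes B2 (y = x). Shared: x=-2 y=-2. PCs: A@2 B@2 C@0
Step 5: thread C executes C1 (y = y * 2). Shared: x=-2 y=-4. PCs: A@2 B@2 C@1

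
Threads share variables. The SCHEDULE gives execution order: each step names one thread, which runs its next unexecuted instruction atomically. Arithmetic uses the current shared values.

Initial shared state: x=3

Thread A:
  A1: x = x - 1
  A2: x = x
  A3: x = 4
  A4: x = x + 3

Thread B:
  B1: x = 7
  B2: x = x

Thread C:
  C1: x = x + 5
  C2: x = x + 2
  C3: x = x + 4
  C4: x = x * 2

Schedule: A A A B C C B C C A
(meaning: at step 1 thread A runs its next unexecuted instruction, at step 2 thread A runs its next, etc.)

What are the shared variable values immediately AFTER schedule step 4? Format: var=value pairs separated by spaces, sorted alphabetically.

Step 1: thread A executes A1 (x = x - 1). Shared: x=2. PCs: A@1 B@0 C@0
Step 2: thread A executes A2 (x = x). Shared: x=2. PCs: A@2 B@0 C@0
Step 3: thread A executes A3 (x = 4). Shared: x=4. PCs: A@3 B@0 C@0
Step 4: thread B executes B1 (x = 7). Shared: x=7. PCs: A@3 B@1 C@0

Answer: x=7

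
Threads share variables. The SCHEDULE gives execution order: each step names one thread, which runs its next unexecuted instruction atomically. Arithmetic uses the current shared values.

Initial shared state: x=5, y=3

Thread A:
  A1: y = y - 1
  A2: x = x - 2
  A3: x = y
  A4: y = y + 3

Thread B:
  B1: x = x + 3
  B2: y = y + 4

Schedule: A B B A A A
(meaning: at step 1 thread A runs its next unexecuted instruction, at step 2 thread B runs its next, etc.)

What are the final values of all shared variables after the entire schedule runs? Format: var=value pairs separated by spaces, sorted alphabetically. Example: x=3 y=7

Step 1: thread A executes A1 (y = y - 1). Shared: x=5 y=2. PCs: A@1 B@0
Step 2: thread B executes B1 (x = x + 3). Shared: x=8 y=2. PCs: A@1 B@1
Step 3: thread B executes B2 (y = y + 4). Shared: x=8 y=6. PCs: A@1 B@2
Step 4: thread A executes A2 (x = x - 2). Shared: x=6 y=6. PCs: A@2 B@2
Step 5: thread A executes A3 (x = y). Shared: x=6 y=6. PCs: A@3 B@2
Step 6: thread A executes A4 (y = y + 3). Shared: x=6 y=9. PCs: A@4 B@2

Answer: x=6 y=9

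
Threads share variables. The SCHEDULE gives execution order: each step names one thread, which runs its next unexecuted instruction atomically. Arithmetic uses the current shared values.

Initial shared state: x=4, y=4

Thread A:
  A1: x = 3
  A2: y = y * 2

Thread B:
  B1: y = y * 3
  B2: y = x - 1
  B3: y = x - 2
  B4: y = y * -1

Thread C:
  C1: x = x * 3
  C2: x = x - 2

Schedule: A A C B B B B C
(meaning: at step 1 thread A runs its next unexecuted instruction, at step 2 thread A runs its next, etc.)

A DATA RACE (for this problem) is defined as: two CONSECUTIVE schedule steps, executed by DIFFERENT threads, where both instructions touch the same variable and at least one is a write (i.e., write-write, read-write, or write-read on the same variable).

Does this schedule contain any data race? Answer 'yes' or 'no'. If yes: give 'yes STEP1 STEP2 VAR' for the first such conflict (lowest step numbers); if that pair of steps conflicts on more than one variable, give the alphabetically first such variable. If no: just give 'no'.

Steps 1,2: same thread (A). No race.
Steps 2,3: A(r=y,w=y) vs C(r=x,w=x). No conflict.
Steps 3,4: C(r=x,w=x) vs B(r=y,w=y). No conflict.
Steps 4,5: same thread (B). No race.
Steps 5,6: same thread (B). No race.
Steps 6,7: same thread (B). No race.
Steps 7,8: B(r=y,w=y) vs C(r=x,w=x). No conflict.

Answer: no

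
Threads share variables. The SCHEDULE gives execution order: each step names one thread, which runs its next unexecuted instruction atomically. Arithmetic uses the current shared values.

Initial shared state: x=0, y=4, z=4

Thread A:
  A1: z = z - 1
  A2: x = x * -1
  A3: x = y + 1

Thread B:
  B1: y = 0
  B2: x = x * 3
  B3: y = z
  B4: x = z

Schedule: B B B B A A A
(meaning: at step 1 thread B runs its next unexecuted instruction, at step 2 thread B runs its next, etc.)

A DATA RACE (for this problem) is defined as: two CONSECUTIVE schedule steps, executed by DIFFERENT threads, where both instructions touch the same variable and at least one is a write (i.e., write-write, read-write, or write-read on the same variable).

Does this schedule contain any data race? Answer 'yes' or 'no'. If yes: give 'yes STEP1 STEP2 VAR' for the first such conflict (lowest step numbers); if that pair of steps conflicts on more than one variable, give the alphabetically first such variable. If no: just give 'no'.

Answer: yes 4 5 z

Derivation:
Steps 1,2: same thread (B). No race.
Steps 2,3: same thread (B). No race.
Steps 3,4: same thread (B). No race.
Steps 4,5: B(x = z) vs A(z = z - 1). RACE on z (R-W).
Steps 5,6: same thread (A). No race.
Steps 6,7: same thread (A). No race.
First conflict at steps 4,5.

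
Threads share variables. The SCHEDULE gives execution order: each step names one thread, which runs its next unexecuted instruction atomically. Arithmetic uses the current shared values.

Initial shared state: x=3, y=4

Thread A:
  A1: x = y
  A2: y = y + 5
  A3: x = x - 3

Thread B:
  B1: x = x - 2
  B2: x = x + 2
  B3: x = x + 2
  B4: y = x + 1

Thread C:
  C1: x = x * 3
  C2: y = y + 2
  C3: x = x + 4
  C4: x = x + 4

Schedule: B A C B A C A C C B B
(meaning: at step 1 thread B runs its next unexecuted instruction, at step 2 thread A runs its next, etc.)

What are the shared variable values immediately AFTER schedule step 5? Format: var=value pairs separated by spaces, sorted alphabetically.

Step 1: thread B executes B1 (x = x - 2). Shared: x=1 y=4. PCs: A@0 B@1 C@0
Step 2: thread A executes A1 (x = y). Shared: x=4 y=4. PCs: A@1 B@1 C@0
Step 3: thread C executes C1 (x = x * 3). Shared: x=12 y=4. PCs: A@1 B@1 C@1
Step 4: thread B executes B2 (x = x + 2). Shared: x=14 y=4. PCs: A@1 B@2 C@1
Step 5: thread A executes A2 (y = y + 5). Shared: x=14 y=9. PCs: A@2 B@2 C@1

Answer: x=14 y=9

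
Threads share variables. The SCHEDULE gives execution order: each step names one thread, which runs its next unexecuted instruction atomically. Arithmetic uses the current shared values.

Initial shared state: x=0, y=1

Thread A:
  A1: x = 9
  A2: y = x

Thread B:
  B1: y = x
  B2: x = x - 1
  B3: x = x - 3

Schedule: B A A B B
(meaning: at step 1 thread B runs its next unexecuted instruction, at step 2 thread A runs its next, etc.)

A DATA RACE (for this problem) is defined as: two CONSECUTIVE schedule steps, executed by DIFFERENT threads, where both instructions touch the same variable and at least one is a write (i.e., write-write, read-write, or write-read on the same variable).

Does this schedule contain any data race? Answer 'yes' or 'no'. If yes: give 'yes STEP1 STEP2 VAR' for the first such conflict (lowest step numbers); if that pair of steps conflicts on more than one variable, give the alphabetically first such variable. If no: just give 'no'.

Steps 1,2: B(y = x) vs A(x = 9). RACE on x (R-W).
Steps 2,3: same thread (A). No race.
Steps 3,4: A(y = x) vs B(x = x - 1). RACE on x (R-W).
Steps 4,5: same thread (B). No race.
First conflict at steps 1,2.

Answer: yes 1 2 x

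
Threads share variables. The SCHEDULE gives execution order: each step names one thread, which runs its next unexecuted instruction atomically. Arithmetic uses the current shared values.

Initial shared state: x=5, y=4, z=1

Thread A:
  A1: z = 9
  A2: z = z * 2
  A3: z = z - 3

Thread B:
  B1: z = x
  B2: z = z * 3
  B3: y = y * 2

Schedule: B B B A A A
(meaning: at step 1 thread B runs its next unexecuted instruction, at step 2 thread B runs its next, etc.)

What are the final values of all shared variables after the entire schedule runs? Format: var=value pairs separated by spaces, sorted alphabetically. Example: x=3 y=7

Answer: x=5 y=8 z=15

Derivation:
Step 1: thread B executes B1 (z = x). Shared: x=5 y=4 z=5. PCs: A@0 B@1
Step 2: thread B executes B2 (z = z * 3). Shared: x=5 y=4 z=15. PCs: A@0 B@2
Step 3: thread B executes B3 (y = y * 2). Shared: x=5 y=8 z=15. PCs: A@0 B@3
Step 4: thread A executes A1 (z = 9). Shared: x=5 y=8 z=9. PCs: A@1 B@3
Step 5: thread A executes A2 (z = z * 2). Shared: x=5 y=8 z=18. PCs: A@2 B@3
Step 6: thread A executes A3 (z = z - 3). Shared: x=5 y=8 z=15. PCs: A@3 B@3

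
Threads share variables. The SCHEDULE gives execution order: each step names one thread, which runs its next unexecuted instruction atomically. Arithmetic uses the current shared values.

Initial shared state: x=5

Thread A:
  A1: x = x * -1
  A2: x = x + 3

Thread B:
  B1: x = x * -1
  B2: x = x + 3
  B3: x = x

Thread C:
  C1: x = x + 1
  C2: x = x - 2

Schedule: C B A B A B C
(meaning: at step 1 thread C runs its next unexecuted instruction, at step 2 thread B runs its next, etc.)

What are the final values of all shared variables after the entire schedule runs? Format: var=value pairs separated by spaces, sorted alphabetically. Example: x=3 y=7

Step 1: thread C executes C1 (x = x + 1). Shared: x=6. PCs: A@0 B@0 C@1
Step 2: thread B executes B1 (x = x * -1). Shared: x=-6. PCs: A@0 B@1 C@1
Step 3: thread A executes A1 (x = x * -1). Shared: x=6. PCs: A@1 B@1 C@1
Step 4: thread B executes B2 (x = x + 3). Shared: x=9. PCs: A@1 B@2 C@1
Step 5: thread A executes A2 (x = x + 3). Shared: x=12. PCs: A@2 B@2 C@1
Step 6: thread B executes B3 (x = x). Shared: x=12. PCs: A@2 B@3 C@1
Step 7: thread C executes C2 (x = x - 2). Shared: x=10. PCs: A@2 B@3 C@2

Answer: x=10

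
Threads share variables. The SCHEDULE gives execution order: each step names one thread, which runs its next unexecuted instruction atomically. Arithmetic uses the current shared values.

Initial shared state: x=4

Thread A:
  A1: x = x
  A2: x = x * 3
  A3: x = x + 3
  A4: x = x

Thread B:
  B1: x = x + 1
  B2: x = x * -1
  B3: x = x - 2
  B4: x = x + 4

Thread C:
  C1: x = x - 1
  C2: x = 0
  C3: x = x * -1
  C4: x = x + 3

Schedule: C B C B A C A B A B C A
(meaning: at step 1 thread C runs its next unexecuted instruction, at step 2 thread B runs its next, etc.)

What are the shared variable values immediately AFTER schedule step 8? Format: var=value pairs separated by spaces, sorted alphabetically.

Step 1: thread C executes C1 (x = x - 1). Shared: x=3. PCs: A@0 B@0 C@1
Step 2: thread B executes B1 (x = x + 1). Shared: x=4. PCs: A@0 B@1 C@1
Step 3: thread C executes C2 (x = 0). Shared: x=0. PCs: A@0 B@1 C@2
Step 4: thread B executes B2 (x = x * -1). Shared: x=0. PCs: A@0 B@2 C@2
Step 5: thread A executes A1 (x = x). Shared: x=0. PCs: A@1 B@2 C@2
Step 6: thread C executes C3 (x = x * -1). Shared: x=0. PCs: A@1 B@2 C@3
Step 7: thread A executes A2 (x = x * 3). Shared: x=0. PCs: A@2 B@2 C@3
Step 8: thread B executes B3 (x = x - 2). Shared: x=-2. PCs: A@2 B@3 C@3

Answer: x=-2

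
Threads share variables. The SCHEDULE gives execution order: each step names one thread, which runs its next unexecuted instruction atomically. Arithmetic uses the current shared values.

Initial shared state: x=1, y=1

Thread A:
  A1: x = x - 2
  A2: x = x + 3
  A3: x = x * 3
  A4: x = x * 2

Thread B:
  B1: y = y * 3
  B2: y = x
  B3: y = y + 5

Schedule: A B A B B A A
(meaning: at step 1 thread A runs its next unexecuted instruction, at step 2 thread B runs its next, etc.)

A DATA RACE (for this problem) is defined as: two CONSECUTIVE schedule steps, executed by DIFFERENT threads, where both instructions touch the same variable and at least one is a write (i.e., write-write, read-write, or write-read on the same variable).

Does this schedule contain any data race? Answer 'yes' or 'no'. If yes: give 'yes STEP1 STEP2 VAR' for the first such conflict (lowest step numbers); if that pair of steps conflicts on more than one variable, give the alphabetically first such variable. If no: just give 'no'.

Steps 1,2: A(r=x,w=x) vs B(r=y,w=y). No conflict.
Steps 2,3: B(r=y,w=y) vs A(r=x,w=x). No conflict.
Steps 3,4: A(x = x + 3) vs B(y = x). RACE on x (W-R).
Steps 4,5: same thread (B). No race.
Steps 5,6: B(r=y,w=y) vs A(r=x,w=x). No conflict.
Steps 6,7: same thread (A). No race.
First conflict at steps 3,4.

Answer: yes 3 4 x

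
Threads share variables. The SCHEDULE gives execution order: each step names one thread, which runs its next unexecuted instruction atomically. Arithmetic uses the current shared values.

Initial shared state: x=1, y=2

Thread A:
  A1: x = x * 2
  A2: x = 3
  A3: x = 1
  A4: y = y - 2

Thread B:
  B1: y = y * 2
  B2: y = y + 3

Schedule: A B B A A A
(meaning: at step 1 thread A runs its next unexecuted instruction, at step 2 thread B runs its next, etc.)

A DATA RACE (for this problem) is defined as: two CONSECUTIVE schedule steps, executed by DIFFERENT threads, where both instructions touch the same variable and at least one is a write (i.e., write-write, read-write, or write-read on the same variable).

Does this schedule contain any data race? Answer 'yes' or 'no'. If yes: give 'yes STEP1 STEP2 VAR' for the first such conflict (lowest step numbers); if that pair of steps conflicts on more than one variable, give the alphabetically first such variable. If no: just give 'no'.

Answer: no

Derivation:
Steps 1,2: A(r=x,w=x) vs B(r=y,w=y). No conflict.
Steps 2,3: same thread (B). No race.
Steps 3,4: B(r=y,w=y) vs A(r=-,w=x). No conflict.
Steps 4,5: same thread (A). No race.
Steps 5,6: same thread (A). No race.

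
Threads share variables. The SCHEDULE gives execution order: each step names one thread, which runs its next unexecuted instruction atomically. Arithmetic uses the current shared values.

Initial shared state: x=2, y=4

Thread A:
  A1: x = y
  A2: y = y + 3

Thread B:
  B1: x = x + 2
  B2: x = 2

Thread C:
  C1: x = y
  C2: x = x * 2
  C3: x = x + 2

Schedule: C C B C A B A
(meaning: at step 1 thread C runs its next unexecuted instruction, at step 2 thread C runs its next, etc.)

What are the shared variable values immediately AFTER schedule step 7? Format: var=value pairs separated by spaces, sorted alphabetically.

Step 1: thread C executes C1 (x = y). Shared: x=4 y=4. PCs: A@0 B@0 C@1
Step 2: thread C executes C2 (x = x * 2). Shared: x=8 y=4. PCs: A@0 B@0 C@2
Step 3: thread B executes B1 (x = x + 2). Shared: x=10 y=4. PCs: A@0 B@1 C@2
Step 4: thread C executes C3 (x = x + 2). Shared: x=12 y=4. PCs: A@0 B@1 C@3
Step 5: thread A executes A1 (x = y). Shared: x=4 y=4. PCs: A@1 B@1 C@3
Step 6: thread B executes B2 (x = 2). Shared: x=2 y=4. PCs: A@1 B@2 C@3
Step 7: thread A executes A2 (y = y + 3). Shared: x=2 y=7. PCs: A@2 B@2 C@3

Answer: x=2 y=7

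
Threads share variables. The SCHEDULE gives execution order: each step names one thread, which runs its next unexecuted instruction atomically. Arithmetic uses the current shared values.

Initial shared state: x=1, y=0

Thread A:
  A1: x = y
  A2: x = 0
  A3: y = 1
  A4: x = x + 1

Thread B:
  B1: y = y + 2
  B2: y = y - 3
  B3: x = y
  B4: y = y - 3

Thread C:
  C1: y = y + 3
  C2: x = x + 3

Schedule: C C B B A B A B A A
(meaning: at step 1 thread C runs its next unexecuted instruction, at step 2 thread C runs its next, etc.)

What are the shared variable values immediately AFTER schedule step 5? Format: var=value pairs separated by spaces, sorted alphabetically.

Step 1: thread C executes C1 (y = y + 3). Shared: x=1 y=3. PCs: A@0 B@0 C@1
Step 2: thread C executes C2 (x = x + 3). Shared: x=4 y=3. PCs: A@0 B@0 C@2
Step 3: thread B executes B1 (y = y + 2). Shared: x=4 y=5. PCs: A@0 B@1 C@2
Step 4: thread B executes B2 (y = y - 3). Shared: x=4 y=2. PCs: A@0 B@2 C@2
Step 5: thread A executes A1 (x = y). Shared: x=2 y=2. PCs: A@1 B@2 C@2

Answer: x=2 y=2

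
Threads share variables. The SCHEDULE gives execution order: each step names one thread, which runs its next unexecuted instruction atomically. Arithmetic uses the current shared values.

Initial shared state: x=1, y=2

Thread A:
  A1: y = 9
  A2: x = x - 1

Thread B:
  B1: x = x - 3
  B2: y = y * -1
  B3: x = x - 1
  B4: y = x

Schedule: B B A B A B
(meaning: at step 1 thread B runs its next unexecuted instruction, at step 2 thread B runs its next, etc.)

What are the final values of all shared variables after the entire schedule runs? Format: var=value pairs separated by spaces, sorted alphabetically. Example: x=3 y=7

Answer: x=-4 y=-4

Derivation:
Step 1: thread B executes B1 (x = x - 3). Shared: x=-2 y=2. PCs: A@0 B@1
Step 2: thread B executes B2 (y = y * -1). Shared: x=-2 y=-2. PCs: A@0 B@2
Step 3: thread A executes A1 (y = 9). Shared: x=-2 y=9. PCs: A@1 B@2
Step 4: thread B executes B3 (x = x - 1). Shared: x=-3 y=9. PCs: A@1 B@3
Step 5: thread A executes A2 (x = x - 1). Shared: x=-4 y=9. PCs: A@2 B@3
Step 6: thread B executes B4 (y = x). Shared: x=-4 y=-4. PCs: A@2 B@4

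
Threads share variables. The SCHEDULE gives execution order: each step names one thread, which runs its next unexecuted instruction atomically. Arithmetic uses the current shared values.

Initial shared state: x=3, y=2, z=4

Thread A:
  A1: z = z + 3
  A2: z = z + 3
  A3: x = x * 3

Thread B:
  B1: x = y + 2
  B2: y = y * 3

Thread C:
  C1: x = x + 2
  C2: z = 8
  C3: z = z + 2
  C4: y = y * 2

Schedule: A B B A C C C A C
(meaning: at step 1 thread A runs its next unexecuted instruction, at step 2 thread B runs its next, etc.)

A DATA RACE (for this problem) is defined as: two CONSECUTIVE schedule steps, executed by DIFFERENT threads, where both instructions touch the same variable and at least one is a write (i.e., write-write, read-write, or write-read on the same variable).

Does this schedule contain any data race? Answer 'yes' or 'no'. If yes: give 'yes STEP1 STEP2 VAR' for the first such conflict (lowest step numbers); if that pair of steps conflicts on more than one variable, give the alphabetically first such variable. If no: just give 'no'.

Steps 1,2: A(r=z,w=z) vs B(r=y,w=x). No conflict.
Steps 2,3: same thread (B). No race.
Steps 3,4: B(r=y,w=y) vs A(r=z,w=z). No conflict.
Steps 4,5: A(r=z,w=z) vs C(r=x,w=x). No conflict.
Steps 5,6: same thread (C). No race.
Steps 6,7: same thread (C). No race.
Steps 7,8: C(r=z,w=z) vs A(r=x,w=x). No conflict.
Steps 8,9: A(r=x,w=x) vs C(r=y,w=y). No conflict.

Answer: no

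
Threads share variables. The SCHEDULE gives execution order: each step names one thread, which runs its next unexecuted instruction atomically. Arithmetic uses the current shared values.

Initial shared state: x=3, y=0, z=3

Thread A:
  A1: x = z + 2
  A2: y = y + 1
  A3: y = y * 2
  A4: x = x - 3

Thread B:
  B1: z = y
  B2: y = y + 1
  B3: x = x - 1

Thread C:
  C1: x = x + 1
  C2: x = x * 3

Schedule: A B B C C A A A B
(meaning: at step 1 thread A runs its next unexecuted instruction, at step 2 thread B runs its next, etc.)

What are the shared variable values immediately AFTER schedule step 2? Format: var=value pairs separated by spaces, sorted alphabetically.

Step 1: thread A executes A1 (x = z + 2). Shared: x=5 y=0 z=3. PCs: A@1 B@0 C@0
Step 2: thread B executes B1 (z = y). Shared: x=5 y=0 z=0. PCs: A@1 B@1 C@0

Answer: x=5 y=0 z=0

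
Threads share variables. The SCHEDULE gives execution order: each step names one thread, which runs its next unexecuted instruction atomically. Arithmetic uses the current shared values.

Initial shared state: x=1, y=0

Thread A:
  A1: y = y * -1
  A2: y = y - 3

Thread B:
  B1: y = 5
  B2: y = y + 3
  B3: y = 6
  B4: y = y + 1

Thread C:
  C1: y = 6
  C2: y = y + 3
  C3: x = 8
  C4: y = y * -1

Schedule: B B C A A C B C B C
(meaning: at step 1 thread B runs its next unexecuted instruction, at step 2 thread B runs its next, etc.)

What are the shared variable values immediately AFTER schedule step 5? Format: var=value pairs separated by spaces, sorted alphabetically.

Step 1: thread B executes B1 (y = 5). Shared: x=1 y=5. PCs: A@0 B@1 C@0
Step 2: thread B executes B2 (y = y + 3). Shared: x=1 y=8. PCs: A@0 B@2 C@0
Step 3: thread C executes C1 (y = 6). Shared: x=1 y=6. PCs: A@0 B@2 C@1
Step 4: thread A executes A1 (y = y * -1). Shared: x=1 y=-6. PCs: A@1 B@2 C@1
Step 5: thread A executes A2 (y = y - 3). Shared: x=1 y=-9. PCs: A@2 B@2 C@1

Answer: x=1 y=-9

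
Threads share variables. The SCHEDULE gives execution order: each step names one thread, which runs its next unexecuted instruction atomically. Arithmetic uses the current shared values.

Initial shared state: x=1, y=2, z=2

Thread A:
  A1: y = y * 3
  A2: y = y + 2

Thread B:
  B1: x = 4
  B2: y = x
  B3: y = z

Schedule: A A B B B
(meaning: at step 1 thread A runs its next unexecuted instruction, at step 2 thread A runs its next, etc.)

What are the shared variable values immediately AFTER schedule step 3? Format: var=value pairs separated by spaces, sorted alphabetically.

Step 1: thread A executes A1 (y = y * 3). Shared: x=1 y=6 z=2. PCs: A@1 B@0
Step 2: thread A executes A2 (y = y + 2). Shared: x=1 y=8 z=2. PCs: A@2 B@0
Step 3: thread B executes B1 (x = 4). Shared: x=4 y=8 z=2. PCs: A@2 B@1

Answer: x=4 y=8 z=2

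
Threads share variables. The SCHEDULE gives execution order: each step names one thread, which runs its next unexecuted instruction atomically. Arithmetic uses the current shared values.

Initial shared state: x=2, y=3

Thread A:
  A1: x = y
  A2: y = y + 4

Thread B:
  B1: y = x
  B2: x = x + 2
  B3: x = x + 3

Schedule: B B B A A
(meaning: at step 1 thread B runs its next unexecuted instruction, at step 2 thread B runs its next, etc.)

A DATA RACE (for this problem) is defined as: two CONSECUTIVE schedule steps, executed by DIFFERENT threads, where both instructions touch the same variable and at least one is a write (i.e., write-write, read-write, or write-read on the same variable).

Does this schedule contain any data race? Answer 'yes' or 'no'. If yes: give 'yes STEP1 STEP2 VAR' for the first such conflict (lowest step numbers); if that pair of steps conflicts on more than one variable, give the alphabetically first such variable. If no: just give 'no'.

Steps 1,2: same thread (B). No race.
Steps 2,3: same thread (B). No race.
Steps 3,4: B(x = x + 3) vs A(x = y). RACE on x (W-W).
Steps 4,5: same thread (A). No race.
First conflict at steps 3,4.

Answer: yes 3 4 x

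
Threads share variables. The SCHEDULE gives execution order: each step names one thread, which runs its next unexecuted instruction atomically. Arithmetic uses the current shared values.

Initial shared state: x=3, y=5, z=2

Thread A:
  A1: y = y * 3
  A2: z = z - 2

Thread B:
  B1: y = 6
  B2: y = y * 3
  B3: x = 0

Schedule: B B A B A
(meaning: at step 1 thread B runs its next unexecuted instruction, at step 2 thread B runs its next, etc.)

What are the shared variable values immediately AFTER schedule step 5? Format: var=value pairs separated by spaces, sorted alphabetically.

Step 1: thread B executes B1 (y = 6). Shared: x=3 y=6 z=2. PCs: A@0 B@1
Step 2: thread B executes B2 (y = y * 3). Shared: x=3 y=18 z=2. PCs: A@0 B@2
Step 3: thread A executes A1 (y = y * 3). Shared: x=3 y=54 z=2. PCs: A@1 B@2
Step 4: thread B executes B3 (x = 0). Shared: x=0 y=54 z=2. PCs: A@1 B@3
Step 5: thread A executes A2 (z = z - 2). Shared: x=0 y=54 z=0. PCs: A@2 B@3

Answer: x=0 y=54 z=0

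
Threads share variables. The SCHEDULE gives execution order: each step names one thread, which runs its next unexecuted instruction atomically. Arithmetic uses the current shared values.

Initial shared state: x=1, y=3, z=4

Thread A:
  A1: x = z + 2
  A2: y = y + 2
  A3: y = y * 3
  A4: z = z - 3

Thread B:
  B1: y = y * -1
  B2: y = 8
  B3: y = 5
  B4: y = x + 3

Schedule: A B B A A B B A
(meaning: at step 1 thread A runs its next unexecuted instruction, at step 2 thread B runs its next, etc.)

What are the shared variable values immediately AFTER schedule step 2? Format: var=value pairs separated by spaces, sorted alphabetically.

Answer: x=6 y=-3 z=4

Derivation:
Step 1: thread A executes A1 (x = z + 2). Shared: x=6 y=3 z=4. PCs: A@1 B@0
Step 2: thread B executes B1 (y = y * -1). Shared: x=6 y=-3 z=4. PCs: A@1 B@1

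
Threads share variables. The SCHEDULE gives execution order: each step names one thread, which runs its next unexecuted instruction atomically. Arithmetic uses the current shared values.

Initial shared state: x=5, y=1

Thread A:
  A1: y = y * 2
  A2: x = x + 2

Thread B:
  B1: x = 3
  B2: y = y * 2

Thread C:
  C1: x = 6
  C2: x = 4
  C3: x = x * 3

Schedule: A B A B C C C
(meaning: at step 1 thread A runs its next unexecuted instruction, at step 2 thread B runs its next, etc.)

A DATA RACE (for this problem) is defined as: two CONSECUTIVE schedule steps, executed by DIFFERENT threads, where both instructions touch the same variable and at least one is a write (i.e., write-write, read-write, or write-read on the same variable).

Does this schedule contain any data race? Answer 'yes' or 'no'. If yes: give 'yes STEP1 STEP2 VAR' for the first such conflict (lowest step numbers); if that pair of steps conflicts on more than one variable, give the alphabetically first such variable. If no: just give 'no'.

Answer: yes 2 3 x

Derivation:
Steps 1,2: A(r=y,w=y) vs B(r=-,w=x). No conflict.
Steps 2,3: B(x = 3) vs A(x = x + 2). RACE on x (W-W).
Steps 3,4: A(r=x,w=x) vs B(r=y,w=y). No conflict.
Steps 4,5: B(r=y,w=y) vs C(r=-,w=x). No conflict.
Steps 5,6: same thread (C). No race.
Steps 6,7: same thread (C). No race.
First conflict at steps 2,3.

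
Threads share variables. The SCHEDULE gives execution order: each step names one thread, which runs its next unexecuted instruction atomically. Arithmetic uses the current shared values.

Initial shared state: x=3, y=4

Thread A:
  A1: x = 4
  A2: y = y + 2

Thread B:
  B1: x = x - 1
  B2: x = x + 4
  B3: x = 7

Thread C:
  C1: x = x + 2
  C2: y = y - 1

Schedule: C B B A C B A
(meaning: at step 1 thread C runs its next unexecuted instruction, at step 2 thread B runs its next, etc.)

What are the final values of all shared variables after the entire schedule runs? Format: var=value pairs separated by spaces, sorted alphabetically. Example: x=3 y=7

Step 1: thread C executes C1 (x = x + 2). Shared: x=5 y=4. PCs: A@0 B@0 C@1
Step 2: thread B executes B1 (x = x - 1). Shared: x=4 y=4. PCs: A@0 B@1 C@1
Step 3: thread B executes B2 (x = x + 4). Shared: x=8 y=4. PCs: A@0 B@2 C@1
Step 4: thread A executes A1 (x = 4). Shared: x=4 y=4. PCs: A@1 B@2 C@1
Step 5: thread C executes C2 (y = y - 1). Shared: x=4 y=3. PCs: A@1 B@2 C@2
Step 6: thread B executes B3 (x = 7). Shared: x=7 y=3. PCs: A@1 B@3 C@2
Step 7: thread A executes A2 (y = y + 2). Shared: x=7 y=5. PCs: A@2 B@3 C@2

Answer: x=7 y=5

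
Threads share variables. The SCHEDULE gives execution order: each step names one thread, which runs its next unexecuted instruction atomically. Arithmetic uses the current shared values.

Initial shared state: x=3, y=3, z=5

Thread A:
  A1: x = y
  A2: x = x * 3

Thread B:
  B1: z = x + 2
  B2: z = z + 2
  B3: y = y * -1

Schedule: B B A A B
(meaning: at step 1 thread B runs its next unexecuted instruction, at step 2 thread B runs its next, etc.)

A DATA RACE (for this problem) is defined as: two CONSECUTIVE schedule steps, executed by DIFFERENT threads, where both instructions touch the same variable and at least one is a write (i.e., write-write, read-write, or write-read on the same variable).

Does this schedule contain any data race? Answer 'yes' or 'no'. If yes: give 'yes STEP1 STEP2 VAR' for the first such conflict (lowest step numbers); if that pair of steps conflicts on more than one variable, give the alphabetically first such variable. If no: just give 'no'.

Answer: no

Derivation:
Steps 1,2: same thread (B). No race.
Steps 2,3: B(r=z,w=z) vs A(r=y,w=x). No conflict.
Steps 3,4: same thread (A). No race.
Steps 4,5: A(r=x,w=x) vs B(r=y,w=y). No conflict.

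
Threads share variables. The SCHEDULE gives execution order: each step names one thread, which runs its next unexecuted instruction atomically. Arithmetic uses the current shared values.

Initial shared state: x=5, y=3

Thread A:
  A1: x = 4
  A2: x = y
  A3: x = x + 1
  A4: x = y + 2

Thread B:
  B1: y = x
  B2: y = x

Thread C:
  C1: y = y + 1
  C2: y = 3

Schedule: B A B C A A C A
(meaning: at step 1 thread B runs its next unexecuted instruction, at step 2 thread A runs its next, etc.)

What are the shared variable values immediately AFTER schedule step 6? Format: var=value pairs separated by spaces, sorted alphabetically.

Answer: x=6 y=5

Derivation:
Step 1: thread B executes B1 (y = x). Shared: x=5 y=5. PCs: A@0 B@1 C@0
Step 2: thread A executes A1 (x = 4). Shared: x=4 y=5. PCs: A@1 B@1 C@0
Step 3: thread B executes B2 (y = x). Shared: x=4 y=4. PCs: A@1 B@2 C@0
Step 4: thread C executes C1 (y = y + 1). Shared: x=4 y=5. PCs: A@1 B@2 C@1
Step 5: thread A executes A2 (x = y). Shared: x=5 y=5. PCs: A@2 B@2 C@1
Step 6: thread A executes A3 (x = x + 1). Shared: x=6 y=5. PCs: A@3 B@2 C@1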